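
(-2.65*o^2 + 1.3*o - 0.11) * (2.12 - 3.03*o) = 8.0295*o^3 - 9.557*o^2 + 3.0893*o - 0.2332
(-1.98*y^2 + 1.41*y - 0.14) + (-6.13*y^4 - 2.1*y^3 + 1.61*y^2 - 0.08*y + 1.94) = -6.13*y^4 - 2.1*y^3 - 0.37*y^2 + 1.33*y + 1.8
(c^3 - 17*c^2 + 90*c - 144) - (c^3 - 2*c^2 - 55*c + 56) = -15*c^2 + 145*c - 200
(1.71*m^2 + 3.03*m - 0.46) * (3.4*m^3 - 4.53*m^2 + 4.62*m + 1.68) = 5.814*m^5 + 2.5557*m^4 - 7.3897*m^3 + 18.9552*m^2 + 2.9652*m - 0.7728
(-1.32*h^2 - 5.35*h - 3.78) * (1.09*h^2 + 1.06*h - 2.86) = -1.4388*h^4 - 7.2307*h^3 - 6.016*h^2 + 11.2942*h + 10.8108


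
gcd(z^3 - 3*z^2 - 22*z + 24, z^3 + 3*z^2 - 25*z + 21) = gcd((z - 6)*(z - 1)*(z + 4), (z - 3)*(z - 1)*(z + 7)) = z - 1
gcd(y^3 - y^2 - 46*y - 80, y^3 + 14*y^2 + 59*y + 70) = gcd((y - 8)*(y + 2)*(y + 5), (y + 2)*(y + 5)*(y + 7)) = y^2 + 7*y + 10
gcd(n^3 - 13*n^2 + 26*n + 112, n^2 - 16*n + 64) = n - 8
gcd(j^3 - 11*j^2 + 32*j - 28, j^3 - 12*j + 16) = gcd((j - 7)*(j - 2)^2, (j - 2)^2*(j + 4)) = j^2 - 4*j + 4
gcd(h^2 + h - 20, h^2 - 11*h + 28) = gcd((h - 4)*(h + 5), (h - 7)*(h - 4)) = h - 4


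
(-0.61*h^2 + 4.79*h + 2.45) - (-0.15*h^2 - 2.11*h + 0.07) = -0.46*h^2 + 6.9*h + 2.38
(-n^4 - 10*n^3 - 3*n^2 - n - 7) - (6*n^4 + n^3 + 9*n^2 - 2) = -7*n^4 - 11*n^3 - 12*n^2 - n - 5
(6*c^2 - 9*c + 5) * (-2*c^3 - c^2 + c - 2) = -12*c^5 + 12*c^4 + 5*c^3 - 26*c^2 + 23*c - 10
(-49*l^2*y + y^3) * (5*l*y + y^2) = -245*l^3*y^2 - 49*l^2*y^3 + 5*l*y^4 + y^5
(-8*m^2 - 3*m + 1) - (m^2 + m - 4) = -9*m^2 - 4*m + 5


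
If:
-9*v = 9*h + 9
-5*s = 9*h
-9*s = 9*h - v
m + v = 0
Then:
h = 5/31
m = 36/31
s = -9/31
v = -36/31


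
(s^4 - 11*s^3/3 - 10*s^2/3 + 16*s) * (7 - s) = -s^5 + 32*s^4/3 - 67*s^3/3 - 118*s^2/3 + 112*s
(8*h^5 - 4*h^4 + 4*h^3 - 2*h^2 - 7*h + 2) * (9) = 72*h^5 - 36*h^4 + 36*h^3 - 18*h^2 - 63*h + 18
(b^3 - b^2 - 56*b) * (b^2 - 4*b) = b^5 - 5*b^4 - 52*b^3 + 224*b^2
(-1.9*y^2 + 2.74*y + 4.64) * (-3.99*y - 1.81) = 7.581*y^3 - 7.4936*y^2 - 23.473*y - 8.3984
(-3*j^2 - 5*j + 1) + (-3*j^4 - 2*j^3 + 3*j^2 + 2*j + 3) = -3*j^4 - 2*j^3 - 3*j + 4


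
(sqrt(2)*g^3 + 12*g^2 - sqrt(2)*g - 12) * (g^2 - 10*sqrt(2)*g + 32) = sqrt(2)*g^5 - 8*g^4 - 89*sqrt(2)*g^3 + 392*g^2 + 88*sqrt(2)*g - 384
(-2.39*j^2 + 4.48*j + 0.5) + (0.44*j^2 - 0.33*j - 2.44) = -1.95*j^2 + 4.15*j - 1.94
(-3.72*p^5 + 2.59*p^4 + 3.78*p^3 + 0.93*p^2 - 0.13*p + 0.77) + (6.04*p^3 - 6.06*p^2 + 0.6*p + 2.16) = -3.72*p^5 + 2.59*p^4 + 9.82*p^3 - 5.13*p^2 + 0.47*p + 2.93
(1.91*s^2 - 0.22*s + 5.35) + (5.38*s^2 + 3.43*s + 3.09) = 7.29*s^2 + 3.21*s + 8.44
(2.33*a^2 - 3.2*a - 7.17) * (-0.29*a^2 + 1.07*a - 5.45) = -0.6757*a^4 + 3.4211*a^3 - 14.0432*a^2 + 9.7681*a + 39.0765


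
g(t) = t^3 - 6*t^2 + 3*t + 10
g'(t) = 3*t^2 - 12*t + 3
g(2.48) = -4.21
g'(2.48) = -8.31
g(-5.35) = -330.92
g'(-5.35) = 153.07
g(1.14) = 7.10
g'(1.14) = -6.78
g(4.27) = -8.73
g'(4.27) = 6.46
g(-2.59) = -55.39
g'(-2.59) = 54.20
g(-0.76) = 3.82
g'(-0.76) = 13.85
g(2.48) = -4.21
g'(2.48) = -8.31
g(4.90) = -1.71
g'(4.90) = 16.23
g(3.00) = -8.00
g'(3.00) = -6.00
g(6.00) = 28.00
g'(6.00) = 39.00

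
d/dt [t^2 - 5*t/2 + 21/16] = 2*t - 5/2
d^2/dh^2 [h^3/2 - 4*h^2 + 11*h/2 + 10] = 3*h - 8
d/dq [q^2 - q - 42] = 2*q - 1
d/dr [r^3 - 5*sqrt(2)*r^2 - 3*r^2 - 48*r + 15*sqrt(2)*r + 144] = 3*r^2 - 10*sqrt(2)*r - 6*r - 48 + 15*sqrt(2)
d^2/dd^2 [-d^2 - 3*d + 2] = -2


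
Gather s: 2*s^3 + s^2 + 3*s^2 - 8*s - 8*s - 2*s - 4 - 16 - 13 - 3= 2*s^3 + 4*s^2 - 18*s - 36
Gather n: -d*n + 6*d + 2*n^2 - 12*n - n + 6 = 6*d + 2*n^2 + n*(-d - 13) + 6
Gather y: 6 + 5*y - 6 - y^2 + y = -y^2 + 6*y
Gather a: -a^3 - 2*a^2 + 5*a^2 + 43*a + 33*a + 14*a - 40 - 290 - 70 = -a^3 + 3*a^2 + 90*a - 400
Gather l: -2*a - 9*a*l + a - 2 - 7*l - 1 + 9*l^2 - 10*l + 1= -a + 9*l^2 + l*(-9*a - 17) - 2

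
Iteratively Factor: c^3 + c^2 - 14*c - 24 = (c + 2)*(c^2 - c - 12) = (c - 4)*(c + 2)*(c + 3)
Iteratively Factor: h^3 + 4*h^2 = (h)*(h^2 + 4*h) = h^2*(h + 4)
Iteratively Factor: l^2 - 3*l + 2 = (l - 2)*(l - 1)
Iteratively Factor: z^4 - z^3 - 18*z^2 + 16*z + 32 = (z + 1)*(z^3 - 2*z^2 - 16*z + 32) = (z - 4)*(z + 1)*(z^2 + 2*z - 8) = (z - 4)*(z + 1)*(z + 4)*(z - 2)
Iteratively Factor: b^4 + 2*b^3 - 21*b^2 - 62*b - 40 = (b + 4)*(b^3 - 2*b^2 - 13*b - 10) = (b + 2)*(b + 4)*(b^2 - 4*b - 5) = (b + 1)*(b + 2)*(b + 4)*(b - 5)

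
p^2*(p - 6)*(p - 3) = p^4 - 9*p^3 + 18*p^2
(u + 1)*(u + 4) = u^2 + 5*u + 4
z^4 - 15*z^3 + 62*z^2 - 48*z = z*(z - 8)*(z - 6)*(z - 1)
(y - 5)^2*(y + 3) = y^3 - 7*y^2 - 5*y + 75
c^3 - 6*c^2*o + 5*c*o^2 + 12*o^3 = (c - 4*o)*(c - 3*o)*(c + o)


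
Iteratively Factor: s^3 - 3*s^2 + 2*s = (s - 2)*(s^2 - s) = (s - 2)*(s - 1)*(s)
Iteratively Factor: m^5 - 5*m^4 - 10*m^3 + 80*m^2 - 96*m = (m - 3)*(m^4 - 2*m^3 - 16*m^2 + 32*m) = (m - 3)*(m - 2)*(m^3 - 16*m) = (m - 4)*(m - 3)*(m - 2)*(m^2 + 4*m) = m*(m - 4)*(m - 3)*(m - 2)*(m + 4)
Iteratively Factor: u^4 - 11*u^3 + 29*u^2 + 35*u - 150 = (u + 2)*(u^3 - 13*u^2 + 55*u - 75) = (u - 5)*(u + 2)*(u^2 - 8*u + 15) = (u - 5)^2*(u + 2)*(u - 3)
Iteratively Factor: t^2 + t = (t)*(t + 1)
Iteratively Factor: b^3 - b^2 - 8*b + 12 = (b + 3)*(b^2 - 4*b + 4) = (b - 2)*(b + 3)*(b - 2)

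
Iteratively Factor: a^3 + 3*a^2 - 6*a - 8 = (a + 4)*(a^2 - a - 2) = (a - 2)*(a + 4)*(a + 1)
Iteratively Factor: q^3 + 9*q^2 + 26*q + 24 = (q + 4)*(q^2 + 5*q + 6) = (q + 3)*(q + 4)*(q + 2)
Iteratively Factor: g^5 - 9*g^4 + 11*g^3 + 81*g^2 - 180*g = (g)*(g^4 - 9*g^3 + 11*g^2 + 81*g - 180) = g*(g - 4)*(g^3 - 5*g^2 - 9*g + 45) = g*(g - 5)*(g - 4)*(g^2 - 9) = g*(g - 5)*(g - 4)*(g - 3)*(g + 3)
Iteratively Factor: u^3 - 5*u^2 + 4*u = (u - 1)*(u^2 - 4*u) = u*(u - 1)*(u - 4)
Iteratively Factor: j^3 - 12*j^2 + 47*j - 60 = (j - 4)*(j^2 - 8*j + 15) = (j - 4)*(j - 3)*(j - 5)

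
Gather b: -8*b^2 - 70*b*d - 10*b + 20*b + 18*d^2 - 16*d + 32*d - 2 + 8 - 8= -8*b^2 + b*(10 - 70*d) + 18*d^2 + 16*d - 2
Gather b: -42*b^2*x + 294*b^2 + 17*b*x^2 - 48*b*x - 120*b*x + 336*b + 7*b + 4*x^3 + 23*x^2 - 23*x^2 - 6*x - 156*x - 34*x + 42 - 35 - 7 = b^2*(294 - 42*x) + b*(17*x^2 - 168*x + 343) + 4*x^3 - 196*x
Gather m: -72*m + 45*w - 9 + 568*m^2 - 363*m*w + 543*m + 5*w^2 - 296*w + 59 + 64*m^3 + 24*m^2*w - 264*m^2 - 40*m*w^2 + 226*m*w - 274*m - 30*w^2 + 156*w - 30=64*m^3 + m^2*(24*w + 304) + m*(-40*w^2 - 137*w + 197) - 25*w^2 - 95*w + 20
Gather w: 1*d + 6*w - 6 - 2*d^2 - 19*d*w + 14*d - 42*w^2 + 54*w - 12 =-2*d^2 + 15*d - 42*w^2 + w*(60 - 19*d) - 18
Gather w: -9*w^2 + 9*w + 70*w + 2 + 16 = -9*w^2 + 79*w + 18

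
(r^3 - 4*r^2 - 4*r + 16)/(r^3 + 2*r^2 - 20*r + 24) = (r^2 - 2*r - 8)/(r^2 + 4*r - 12)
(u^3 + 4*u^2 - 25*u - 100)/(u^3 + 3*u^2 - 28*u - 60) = (u^2 + 9*u + 20)/(u^2 + 8*u + 12)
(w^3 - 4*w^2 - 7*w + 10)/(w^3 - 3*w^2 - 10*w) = (w - 1)/w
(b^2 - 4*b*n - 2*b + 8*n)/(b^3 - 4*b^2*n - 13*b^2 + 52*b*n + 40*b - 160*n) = (b - 2)/(b^2 - 13*b + 40)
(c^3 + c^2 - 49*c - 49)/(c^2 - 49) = c + 1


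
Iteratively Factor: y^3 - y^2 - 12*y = (y - 4)*(y^2 + 3*y) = y*(y - 4)*(y + 3)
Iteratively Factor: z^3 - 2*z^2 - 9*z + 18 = (z - 3)*(z^2 + z - 6) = (z - 3)*(z - 2)*(z + 3)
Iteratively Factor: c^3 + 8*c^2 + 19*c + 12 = (c + 3)*(c^2 + 5*c + 4) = (c + 1)*(c + 3)*(c + 4)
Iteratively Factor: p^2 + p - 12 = (p - 3)*(p + 4)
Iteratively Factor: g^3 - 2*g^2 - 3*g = (g - 3)*(g^2 + g) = (g - 3)*(g + 1)*(g)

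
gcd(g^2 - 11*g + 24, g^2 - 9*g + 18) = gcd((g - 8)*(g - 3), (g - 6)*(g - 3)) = g - 3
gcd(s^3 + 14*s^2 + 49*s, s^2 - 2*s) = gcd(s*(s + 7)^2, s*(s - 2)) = s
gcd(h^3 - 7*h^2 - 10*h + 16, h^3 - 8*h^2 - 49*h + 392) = h - 8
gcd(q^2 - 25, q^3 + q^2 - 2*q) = 1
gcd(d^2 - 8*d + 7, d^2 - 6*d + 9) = 1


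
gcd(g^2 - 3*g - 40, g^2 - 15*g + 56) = g - 8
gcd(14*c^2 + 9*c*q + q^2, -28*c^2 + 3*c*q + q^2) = 7*c + q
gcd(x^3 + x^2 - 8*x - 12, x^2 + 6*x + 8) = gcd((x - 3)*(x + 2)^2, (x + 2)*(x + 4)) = x + 2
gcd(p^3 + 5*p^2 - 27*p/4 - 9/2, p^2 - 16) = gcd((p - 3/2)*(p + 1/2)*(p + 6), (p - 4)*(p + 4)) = 1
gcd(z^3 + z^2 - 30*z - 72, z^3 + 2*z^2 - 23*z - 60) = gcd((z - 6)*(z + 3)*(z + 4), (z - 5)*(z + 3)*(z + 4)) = z^2 + 7*z + 12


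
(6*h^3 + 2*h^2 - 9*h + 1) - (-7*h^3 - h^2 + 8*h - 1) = 13*h^3 + 3*h^2 - 17*h + 2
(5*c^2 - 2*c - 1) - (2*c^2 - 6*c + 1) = 3*c^2 + 4*c - 2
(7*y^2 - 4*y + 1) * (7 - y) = -7*y^3 + 53*y^2 - 29*y + 7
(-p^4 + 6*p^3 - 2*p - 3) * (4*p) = -4*p^5 + 24*p^4 - 8*p^2 - 12*p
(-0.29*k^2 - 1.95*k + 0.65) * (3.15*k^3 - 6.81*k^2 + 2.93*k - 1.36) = -0.9135*k^5 - 4.1676*k^4 + 14.4773*k^3 - 9.7456*k^2 + 4.5565*k - 0.884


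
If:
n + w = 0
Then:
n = -w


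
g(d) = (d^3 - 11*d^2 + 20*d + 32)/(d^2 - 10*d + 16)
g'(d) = (10 - 2*d)*(d^3 - 11*d^2 + 20*d + 32)/(d^2 - 10*d + 16)^2 + (3*d^2 - 22*d + 20)/(d^2 - 10*d + 16)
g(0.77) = 4.65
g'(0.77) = 4.97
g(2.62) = -8.06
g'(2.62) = 16.61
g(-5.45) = -5.64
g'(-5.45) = 1.11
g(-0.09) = 1.78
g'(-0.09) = 2.37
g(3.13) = -3.18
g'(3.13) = 5.70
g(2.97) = -4.22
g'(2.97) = 7.38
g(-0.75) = 0.43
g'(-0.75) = 1.79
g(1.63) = 16.85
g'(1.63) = 44.83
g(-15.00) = -15.65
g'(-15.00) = 1.02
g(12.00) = 10.40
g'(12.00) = 1.06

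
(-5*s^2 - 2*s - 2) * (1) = -5*s^2 - 2*s - 2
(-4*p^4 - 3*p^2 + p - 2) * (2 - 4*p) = 16*p^5 - 8*p^4 + 12*p^3 - 10*p^2 + 10*p - 4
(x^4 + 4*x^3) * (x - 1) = x^5 + 3*x^4 - 4*x^3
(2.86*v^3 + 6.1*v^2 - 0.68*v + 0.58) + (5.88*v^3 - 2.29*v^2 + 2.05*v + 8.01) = 8.74*v^3 + 3.81*v^2 + 1.37*v + 8.59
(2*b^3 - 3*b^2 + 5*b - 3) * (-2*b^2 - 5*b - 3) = -4*b^5 - 4*b^4 - b^3 - 10*b^2 + 9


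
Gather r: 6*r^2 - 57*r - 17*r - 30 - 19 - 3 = 6*r^2 - 74*r - 52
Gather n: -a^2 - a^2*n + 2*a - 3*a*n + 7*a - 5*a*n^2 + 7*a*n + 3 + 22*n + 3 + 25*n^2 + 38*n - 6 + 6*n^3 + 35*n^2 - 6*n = -a^2 + 9*a + 6*n^3 + n^2*(60 - 5*a) + n*(-a^2 + 4*a + 54)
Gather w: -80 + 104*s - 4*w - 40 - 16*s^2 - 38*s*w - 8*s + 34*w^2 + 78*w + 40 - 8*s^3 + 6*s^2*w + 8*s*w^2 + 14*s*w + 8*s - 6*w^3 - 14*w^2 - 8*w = -8*s^3 - 16*s^2 + 104*s - 6*w^3 + w^2*(8*s + 20) + w*(6*s^2 - 24*s + 66) - 80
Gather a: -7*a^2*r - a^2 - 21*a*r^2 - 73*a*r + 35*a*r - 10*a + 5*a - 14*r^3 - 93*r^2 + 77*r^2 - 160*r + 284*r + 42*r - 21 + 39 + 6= a^2*(-7*r - 1) + a*(-21*r^2 - 38*r - 5) - 14*r^3 - 16*r^2 + 166*r + 24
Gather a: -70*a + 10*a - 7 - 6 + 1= -60*a - 12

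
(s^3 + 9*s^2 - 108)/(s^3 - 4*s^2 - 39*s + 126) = (s + 6)/(s - 7)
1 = 1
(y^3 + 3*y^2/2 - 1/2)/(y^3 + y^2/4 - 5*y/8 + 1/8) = 4*(y + 1)/(4*y - 1)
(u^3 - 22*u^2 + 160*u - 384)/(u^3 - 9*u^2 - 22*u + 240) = (u - 8)/(u + 5)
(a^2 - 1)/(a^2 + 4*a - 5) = (a + 1)/(a + 5)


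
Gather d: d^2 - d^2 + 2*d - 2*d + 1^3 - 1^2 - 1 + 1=0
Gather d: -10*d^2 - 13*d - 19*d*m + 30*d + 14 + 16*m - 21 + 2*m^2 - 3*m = -10*d^2 + d*(17 - 19*m) + 2*m^2 + 13*m - 7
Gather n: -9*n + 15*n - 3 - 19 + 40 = 6*n + 18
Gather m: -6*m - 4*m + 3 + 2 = 5 - 10*m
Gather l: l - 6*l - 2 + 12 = 10 - 5*l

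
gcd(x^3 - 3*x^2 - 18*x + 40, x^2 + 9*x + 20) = x + 4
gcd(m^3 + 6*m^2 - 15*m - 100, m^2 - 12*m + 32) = m - 4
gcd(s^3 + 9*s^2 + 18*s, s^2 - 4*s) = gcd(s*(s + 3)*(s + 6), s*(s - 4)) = s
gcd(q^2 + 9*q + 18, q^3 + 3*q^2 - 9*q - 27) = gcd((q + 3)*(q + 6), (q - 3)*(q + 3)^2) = q + 3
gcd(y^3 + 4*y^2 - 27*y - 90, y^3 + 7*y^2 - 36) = y^2 + 9*y + 18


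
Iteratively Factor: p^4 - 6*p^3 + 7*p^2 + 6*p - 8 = (p - 1)*(p^3 - 5*p^2 + 2*p + 8) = (p - 2)*(p - 1)*(p^2 - 3*p - 4) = (p - 2)*(p - 1)*(p + 1)*(p - 4)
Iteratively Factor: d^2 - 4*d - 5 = (d - 5)*(d + 1)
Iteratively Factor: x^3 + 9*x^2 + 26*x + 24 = (x + 3)*(x^2 + 6*x + 8) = (x + 3)*(x + 4)*(x + 2)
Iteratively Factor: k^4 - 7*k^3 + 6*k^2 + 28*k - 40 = (k - 2)*(k^3 - 5*k^2 - 4*k + 20) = (k - 5)*(k - 2)*(k^2 - 4) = (k - 5)*(k - 2)*(k + 2)*(k - 2)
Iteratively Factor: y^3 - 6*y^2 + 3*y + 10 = (y + 1)*(y^2 - 7*y + 10) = (y - 5)*(y + 1)*(y - 2)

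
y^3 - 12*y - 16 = (y - 4)*(y + 2)^2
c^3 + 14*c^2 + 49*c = c*(c + 7)^2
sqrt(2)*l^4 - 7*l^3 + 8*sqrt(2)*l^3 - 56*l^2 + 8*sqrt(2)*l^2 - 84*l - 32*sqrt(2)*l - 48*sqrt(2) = (l + 2)*(l + 6)*(l - 4*sqrt(2))*(sqrt(2)*l + 1)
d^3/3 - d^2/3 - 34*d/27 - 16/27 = (d/3 + 1/3)*(d - 8/3)*(d + 2/3)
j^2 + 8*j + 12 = (j + 2)*(j + 6)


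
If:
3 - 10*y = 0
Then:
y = 3/10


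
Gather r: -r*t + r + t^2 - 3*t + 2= r*(1 - t) + t^2 - 3*t + 2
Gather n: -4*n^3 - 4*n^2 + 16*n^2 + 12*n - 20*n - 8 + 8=-4*n^3 + 12*n^2 - 8*n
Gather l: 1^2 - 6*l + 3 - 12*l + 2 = 6 - 18*l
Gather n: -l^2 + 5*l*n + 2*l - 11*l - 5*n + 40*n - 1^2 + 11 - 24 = -l^2 - 9*l + n*(5*l + 35) - 14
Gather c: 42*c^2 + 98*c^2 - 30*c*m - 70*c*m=140*c^2 - 100*c*m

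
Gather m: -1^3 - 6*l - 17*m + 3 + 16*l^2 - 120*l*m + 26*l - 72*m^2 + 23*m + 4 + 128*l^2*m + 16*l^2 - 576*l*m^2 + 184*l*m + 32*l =32*l^2 + 52*l + m^2*(-576*l - 72) + m*(128*l^2 + 64*l + 6) + 6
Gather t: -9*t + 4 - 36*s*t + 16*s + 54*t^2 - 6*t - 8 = 16*s + 54*t^2 + t*(-36*s - 15) - 4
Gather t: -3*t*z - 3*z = -3*t*z - 3*z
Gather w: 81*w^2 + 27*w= 81*w^2 + 27*w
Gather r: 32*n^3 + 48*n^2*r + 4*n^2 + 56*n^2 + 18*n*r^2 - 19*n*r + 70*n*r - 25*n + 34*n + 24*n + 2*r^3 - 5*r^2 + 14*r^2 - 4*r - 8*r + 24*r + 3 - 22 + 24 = 32*n^3 + 60*n^2 + 33*n + 2*r^3 + r^2*(18*n + 9) + r*(48*n^2 + 51*n + 12) + 5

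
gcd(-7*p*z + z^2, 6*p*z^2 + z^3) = z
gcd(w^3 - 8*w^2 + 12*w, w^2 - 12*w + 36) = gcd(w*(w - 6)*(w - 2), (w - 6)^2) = w - 6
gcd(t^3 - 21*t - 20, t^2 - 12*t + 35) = t - 5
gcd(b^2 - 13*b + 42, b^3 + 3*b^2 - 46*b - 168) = b - 7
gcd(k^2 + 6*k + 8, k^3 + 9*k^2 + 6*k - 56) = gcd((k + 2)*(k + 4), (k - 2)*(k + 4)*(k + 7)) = k + 4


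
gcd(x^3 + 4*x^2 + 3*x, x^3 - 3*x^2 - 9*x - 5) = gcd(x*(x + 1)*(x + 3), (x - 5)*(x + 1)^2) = x + 1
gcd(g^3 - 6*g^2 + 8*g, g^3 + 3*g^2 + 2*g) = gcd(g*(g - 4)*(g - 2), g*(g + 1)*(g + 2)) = g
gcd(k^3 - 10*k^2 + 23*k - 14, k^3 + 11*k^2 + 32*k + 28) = 1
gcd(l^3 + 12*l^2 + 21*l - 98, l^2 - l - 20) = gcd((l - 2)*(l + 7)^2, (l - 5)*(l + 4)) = 1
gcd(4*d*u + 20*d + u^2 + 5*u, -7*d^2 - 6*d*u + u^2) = 1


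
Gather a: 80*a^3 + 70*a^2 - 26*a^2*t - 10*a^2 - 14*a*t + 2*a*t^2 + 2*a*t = 80*a^3 + a^2*(60 - 26*t) + a*(2*t^2 - 12*t)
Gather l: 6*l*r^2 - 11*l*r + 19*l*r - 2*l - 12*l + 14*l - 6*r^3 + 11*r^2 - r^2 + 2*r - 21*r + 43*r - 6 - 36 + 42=l*(6*r^2 + 8*r) - 6*r^3 + 10*r^2 + 24*r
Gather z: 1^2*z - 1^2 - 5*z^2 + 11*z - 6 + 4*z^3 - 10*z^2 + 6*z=4*z^3 - 15*z^2 + 18*z - 7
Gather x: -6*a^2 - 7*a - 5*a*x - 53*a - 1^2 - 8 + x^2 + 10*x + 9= -6*a^2 - 60*a + x^2 + x*(10 - 5*a)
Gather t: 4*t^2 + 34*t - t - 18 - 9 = 4*t^2 + 33*t - 27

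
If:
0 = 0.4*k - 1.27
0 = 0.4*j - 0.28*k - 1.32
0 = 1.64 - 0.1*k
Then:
No Solution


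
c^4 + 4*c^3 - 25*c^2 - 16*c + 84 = (c - 3)*(c - 2)*(c + 2)*(c + 7)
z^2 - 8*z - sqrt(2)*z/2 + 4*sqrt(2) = (z - 8)*(z - sqrt(2)/2)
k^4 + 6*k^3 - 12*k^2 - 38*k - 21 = (k - 3)*(k + 1)^2*(k + 7)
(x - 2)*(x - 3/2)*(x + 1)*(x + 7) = x^4 + 9*x^3/2 - 18*x^2 - x/2 + 21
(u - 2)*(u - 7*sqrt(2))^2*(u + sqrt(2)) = u^4 - 13*sqrt(2)*u^3 - 2*u^3 + 26*sqrt(2)*u^2 + 70*u^2 - 140*u + 98*sqrt(2)*u - 196*sqrt(2)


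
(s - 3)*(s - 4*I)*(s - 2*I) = s^3 - 3*s^2 - 6*I*s^2 - 8*s + 18*I*s + 24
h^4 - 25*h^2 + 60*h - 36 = (h - 3)*(h - 2)*(h - 1)*(h + 6)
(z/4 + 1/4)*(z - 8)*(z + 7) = z^3/4 - 57*z/4 - 14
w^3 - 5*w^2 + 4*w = w*(w - 4)*(w - 1)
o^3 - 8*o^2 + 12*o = o*(o - 6)*(o - 2)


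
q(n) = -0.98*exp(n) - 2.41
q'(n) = -0.98*exp(n)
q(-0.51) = -3.00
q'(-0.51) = -0.59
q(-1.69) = -2.59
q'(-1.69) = -0.18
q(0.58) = -4.16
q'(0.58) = -1.75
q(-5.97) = -2.41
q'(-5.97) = -0.00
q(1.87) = -8.77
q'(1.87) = -6.36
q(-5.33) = -2.41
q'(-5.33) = -0.00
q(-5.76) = -2.41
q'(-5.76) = -0.00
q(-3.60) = -2.44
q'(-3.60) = -0.03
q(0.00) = -3.39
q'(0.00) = -0.98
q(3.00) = -22.09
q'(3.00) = -19.68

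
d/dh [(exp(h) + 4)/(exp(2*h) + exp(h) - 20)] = (-(exp(h) + 4)*(2*exp(h) + 1) + exp(2*h) + exp(h) - 20)*exp(h)/(exp(2*h) + exp(h) - 20)^2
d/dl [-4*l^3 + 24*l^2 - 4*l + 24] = -12*l^2 + 48*l - 4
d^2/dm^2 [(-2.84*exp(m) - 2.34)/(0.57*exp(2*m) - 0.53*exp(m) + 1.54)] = (-0.922716000000001*exp(4*m) - 3.899028*exp(3*m) + 17.078454*exp(2*m) + 5.240894*exp(m) - 8.645252)*exp(m)/(0.185193*exp(6*m) - 0.516591*exp(5*m) + 1.981377*exp(4*m) - 2.940281*exp(3*m) + 5.353194*exp(2*m) - 3.770844*exp(m) + 3.652264)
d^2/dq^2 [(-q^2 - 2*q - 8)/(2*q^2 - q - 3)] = 2*(-10*q^3 - 114*q^2 + 12*q - 59)/(8*q^6 - 12*q^5 - 30*q^4 + 35*q^3 + 45*q^2 - 27*q - 27)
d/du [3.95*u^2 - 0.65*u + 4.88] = 7.9*u - 0.65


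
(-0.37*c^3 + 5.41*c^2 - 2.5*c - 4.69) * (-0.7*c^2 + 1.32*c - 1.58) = 0.259*c^5 - 4.2754*c^4 + 9.4758*c^3 - 8.5648*c^2 - 2.2408*c + 7.4102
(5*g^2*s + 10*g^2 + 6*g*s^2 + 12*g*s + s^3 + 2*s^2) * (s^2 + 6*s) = 5*g^2*s^3 + 40*g^2*s^2 + 60*g^2*s + 6*g*s^4 + 48*g*s^3 + 72*g*s^2 + s^5 + 8*s^4 + 12*s^3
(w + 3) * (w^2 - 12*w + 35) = w^3 - 9*w^2 - w + 105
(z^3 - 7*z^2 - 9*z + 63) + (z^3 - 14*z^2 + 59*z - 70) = 2*z^3 - 21*z^2 + 50*z - 7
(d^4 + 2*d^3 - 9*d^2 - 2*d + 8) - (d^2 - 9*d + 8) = d^4 + 2*d^3 - 10*d^2 + 7*d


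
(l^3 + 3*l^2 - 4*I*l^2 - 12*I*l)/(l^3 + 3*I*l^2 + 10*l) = (l^2 + l*(3 - 4*I) - 12*I)/(l^2 + 3*I*l + 10)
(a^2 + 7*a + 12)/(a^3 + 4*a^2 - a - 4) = (a + 3)/(a^2 - 1)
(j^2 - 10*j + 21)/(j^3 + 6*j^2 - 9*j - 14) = (j^2 - 10*j + 21)/(j^3 + 6*j^2 - 9*j - 14)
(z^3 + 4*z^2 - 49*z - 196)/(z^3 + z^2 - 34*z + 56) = (z^2 - 3*z - 28)/(z^2 - 6*z + 8)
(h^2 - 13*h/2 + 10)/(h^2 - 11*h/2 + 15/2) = (h - 4)/(h - 3)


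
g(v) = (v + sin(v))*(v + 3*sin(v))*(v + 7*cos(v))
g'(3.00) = 24.31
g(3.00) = -42.26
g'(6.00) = 498.39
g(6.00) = 375.63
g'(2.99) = 23.49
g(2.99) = -42.50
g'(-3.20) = -58.18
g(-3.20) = -96.82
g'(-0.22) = -21.84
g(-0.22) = 2.53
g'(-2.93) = -30.94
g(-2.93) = -109.26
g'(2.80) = 4.86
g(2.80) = -45.28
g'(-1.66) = 112.53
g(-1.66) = -28.19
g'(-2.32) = 72.09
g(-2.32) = -97.71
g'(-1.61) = 108.80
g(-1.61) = -22.65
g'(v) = (1 - 7*sin(v))*(v + sin(v))*(v + 3*sin(v)) + (v + sin(v))*(v + 7*cos(v))*(3*cos(v) + 1) + (v + 3*sin(v))*(v + 7*cos(v))*(cos(v) + 1)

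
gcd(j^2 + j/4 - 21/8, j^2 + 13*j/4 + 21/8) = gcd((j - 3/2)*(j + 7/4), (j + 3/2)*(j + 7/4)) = j + 7/4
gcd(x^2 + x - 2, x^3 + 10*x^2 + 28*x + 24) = x + 2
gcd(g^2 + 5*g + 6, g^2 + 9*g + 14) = g + 2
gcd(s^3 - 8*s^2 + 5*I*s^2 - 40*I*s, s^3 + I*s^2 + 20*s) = s^2 + 5*I*s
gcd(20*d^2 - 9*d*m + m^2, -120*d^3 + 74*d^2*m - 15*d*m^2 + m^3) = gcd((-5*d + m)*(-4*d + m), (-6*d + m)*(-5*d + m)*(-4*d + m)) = 20*d^2 - 9*d*m + m^2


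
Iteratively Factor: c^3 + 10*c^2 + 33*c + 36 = (c + 4)*(c^2 + 6*c + 9) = (c + 3)*(c + 4)*(c + 3)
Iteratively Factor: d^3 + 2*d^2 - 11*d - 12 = (d - 3)*(d^2 + 5*d + 4) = (d - 3)*(d + 4)*(d + 1)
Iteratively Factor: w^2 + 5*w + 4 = (w + 4)*(w + 1)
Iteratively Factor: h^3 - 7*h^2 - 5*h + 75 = (h + 3)*(h^2 - 10*h + 25) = (h - 5)*(h + 3)*(h - 5)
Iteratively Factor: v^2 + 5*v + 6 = (v + 3)*(v + 2)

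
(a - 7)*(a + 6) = a^2 - a - 42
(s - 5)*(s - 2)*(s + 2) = s^3 - 5*s^2 - 4*s + 20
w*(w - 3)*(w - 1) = w^3 - 4*w^2 + 3*w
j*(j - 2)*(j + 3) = j^3 + j^2 - 6*j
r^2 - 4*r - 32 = (r - 8)*(r + 4)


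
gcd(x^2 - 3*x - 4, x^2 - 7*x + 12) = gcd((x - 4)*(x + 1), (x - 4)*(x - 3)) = x - 4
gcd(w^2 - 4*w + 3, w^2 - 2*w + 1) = w - 1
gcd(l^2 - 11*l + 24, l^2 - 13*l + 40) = l - 8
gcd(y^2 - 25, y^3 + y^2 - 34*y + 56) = 1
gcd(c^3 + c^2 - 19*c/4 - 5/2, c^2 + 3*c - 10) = c - 2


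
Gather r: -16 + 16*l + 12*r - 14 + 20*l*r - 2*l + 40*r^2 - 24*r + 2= 14*l + 40*r^2 + r*(20*l - 12) - 28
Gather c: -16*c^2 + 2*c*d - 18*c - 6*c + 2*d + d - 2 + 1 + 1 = -16*c^2 + c*(2*d - 24) + 3*d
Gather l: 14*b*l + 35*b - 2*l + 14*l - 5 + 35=35*b + l*(14*b + 12) + 30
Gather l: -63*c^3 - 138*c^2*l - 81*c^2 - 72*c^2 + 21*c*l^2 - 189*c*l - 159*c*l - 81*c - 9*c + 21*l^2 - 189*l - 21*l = -63*c^3 - 153*c^2 - 90*c + l^2*(21*c + 21) + l*(-138*c^2 - 348*c - 210)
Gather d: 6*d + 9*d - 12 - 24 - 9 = 15*d - 45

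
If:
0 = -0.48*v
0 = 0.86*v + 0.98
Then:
No Solution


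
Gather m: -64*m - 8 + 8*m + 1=-56*m - 7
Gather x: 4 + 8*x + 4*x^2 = 4*x^2 + 8*x + 4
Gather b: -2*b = -2*b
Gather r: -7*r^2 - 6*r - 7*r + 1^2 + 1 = -7*r^2 - 13*r + 2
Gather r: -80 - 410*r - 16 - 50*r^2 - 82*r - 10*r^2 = -60*r^2 - 492*r - 96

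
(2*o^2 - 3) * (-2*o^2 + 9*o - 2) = -4*o^4 + 18*o^3 + 2*o^2 - 27*o + 6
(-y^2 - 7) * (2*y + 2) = -2*y^3 - 2*y^2 - 14*y - 14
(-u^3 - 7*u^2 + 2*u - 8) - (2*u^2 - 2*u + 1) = -u^3 - 9*u^2 + 4*u - 9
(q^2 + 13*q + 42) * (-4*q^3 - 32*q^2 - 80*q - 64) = -4*q^5 - 84*q^4 - 664*q^3 - 2448*q^2 - 4192*q - 2688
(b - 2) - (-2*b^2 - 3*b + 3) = 2*b^2 + 4*b - 5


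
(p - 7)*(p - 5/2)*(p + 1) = p^3 - 17*p^2/2 + 8*p + 35/2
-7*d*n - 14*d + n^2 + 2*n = (-7*d + n)*(n + 2)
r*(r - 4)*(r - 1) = r^3 - 5*r^2 + 4*r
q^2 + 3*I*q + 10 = (q - 2*I)*(q + 5*I)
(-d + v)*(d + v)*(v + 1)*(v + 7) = -d^2*v^2 - 8*d^2*v - 7*d^2 + v^4 + 8*v^3 + 7*v^2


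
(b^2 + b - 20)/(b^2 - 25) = (b - 4)/(b - 5)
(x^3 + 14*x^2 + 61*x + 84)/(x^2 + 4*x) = x + 10 + 21/x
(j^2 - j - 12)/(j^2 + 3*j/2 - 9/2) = 2*(j - 4)/(2*j - 3)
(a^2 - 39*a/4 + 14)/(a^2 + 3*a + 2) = (a^2 - 39*a/4 + 14)/(a^2 + 3*a + 2)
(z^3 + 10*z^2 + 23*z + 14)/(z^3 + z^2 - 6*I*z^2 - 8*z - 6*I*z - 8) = (z^2 + 9*z + 14)/(z^2 - 6*I*z - 8)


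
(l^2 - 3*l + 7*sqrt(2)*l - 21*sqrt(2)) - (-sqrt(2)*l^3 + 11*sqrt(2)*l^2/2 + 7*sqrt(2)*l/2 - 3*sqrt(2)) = sqrt(2)*l^3 - 11*sqrt(2)*l^2/2 + l^2 - 3*l + 7*sqrt(2)*l/2 - 18*sqrt(2)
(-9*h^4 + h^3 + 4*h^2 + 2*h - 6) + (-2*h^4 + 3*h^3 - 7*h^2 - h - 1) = -11*h^4 + 4*h^3 - 3*h^2 + h - 7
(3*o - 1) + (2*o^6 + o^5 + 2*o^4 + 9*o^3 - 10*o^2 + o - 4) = 2*o^6 + o^5 + 2*o^4 + 9*o^3 - 10*o^2 + 4*o - 5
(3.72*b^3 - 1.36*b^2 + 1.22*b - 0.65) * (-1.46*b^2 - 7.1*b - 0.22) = -5.4312*b^5 - 24.4264*b^4 + 7.0564*b^3 - 7.4138*b^2 + 4.3466*b + 0.143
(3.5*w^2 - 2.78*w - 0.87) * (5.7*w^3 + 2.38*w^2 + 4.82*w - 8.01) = 19.95*w^5 - 7.516*w^4 + 5.2946*w^3 - 43.5052*w^2 + 18.0744*w + 6.9687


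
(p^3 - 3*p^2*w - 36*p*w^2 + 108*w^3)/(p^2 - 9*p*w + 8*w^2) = (p^3 - 3*p^2*w - 36*p*w^2 + 108*w^3)/(p^2 - 9*p*w + 8*w^2)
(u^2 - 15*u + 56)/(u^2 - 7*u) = (u - 8)/u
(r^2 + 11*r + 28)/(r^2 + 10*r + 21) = (r + 4)/(r + 3)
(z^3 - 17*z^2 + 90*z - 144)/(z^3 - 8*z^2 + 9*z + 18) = (z - 8)/(z + 1)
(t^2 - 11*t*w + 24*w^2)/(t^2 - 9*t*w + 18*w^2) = (t - 8*w)/(t - 6*w)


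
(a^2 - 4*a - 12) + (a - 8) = a^2 - 3*a - 20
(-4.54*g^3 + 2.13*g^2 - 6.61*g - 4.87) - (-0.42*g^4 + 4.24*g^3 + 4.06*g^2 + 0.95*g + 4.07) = 0.42*g^4 - 8.78*g^3 - 1.93*g^2 - 7.56*g - 8.94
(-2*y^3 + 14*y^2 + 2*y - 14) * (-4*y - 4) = 8*y^4 - 48*y^3 - 64*y^2 + 48*y + 56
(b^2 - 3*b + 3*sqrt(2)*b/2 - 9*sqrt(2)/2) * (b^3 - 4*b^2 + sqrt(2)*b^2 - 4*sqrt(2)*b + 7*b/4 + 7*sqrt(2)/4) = b^5 - 7*b^4 + 5*sqrt(2)*b^4/2 - 35*sqrt(2)*b^3/2 + 67*b^3/4 - 105*b^2/4 + 275*sqrt(2)*b^2/8 - 105*sqrt(2)*b/8 + 165*b/4 - 63/4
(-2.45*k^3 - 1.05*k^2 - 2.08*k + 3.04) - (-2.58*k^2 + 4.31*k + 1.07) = -2.45*k^3 + 1.53*k^2 - 6.39*k + 1.97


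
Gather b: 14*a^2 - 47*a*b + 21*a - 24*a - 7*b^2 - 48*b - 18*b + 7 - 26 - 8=14*a^2 - 3*a - 7*b^2 + b*(-47*a - 66) - 27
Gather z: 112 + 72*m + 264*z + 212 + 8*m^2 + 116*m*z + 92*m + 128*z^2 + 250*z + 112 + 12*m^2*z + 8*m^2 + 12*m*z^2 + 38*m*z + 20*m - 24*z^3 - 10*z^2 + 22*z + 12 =16*m^2 + 184*m - 24*z^3 + z^2*(12*m + 118) + z*(12*m^2 + 154*m + 536) + 448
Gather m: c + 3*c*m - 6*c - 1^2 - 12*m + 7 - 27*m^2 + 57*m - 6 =-5*c - 27*m^2 + m*(3*c + 45)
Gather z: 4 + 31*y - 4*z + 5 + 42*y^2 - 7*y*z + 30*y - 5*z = 42*y^2 + 61*y + z*(-7*y - 9) + 9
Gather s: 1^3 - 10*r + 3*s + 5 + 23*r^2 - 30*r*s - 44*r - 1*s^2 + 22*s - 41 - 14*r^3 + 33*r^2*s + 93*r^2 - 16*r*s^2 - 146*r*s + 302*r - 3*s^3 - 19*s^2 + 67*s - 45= -14*r^3 + 116*r^2 + 248*r - 3*s^3 + s^2*(-16*r - 20) + s*(33*r^2 - 176*r + 92) - 80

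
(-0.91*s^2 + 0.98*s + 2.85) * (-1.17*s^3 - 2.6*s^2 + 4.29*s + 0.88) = 1.0647*s^5 + 1.2194*s^4 - 9.7864*s^3 - 4.0066*s^2 + 13.0889*s + 2.508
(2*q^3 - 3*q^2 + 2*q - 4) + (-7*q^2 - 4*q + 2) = 2*q^3 - 10*q^2 - 2*q - 2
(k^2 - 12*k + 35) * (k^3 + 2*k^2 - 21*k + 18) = k^5 - 10*k^4 - 10*k^3 + 340*k^2 - 951*k + 630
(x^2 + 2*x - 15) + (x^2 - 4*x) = 2*x^2 - 2*x - 15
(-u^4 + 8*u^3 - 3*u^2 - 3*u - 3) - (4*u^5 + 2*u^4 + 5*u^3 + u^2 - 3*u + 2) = -4*u^5 - 3*u^4 + 3*u^3 - 4*u^2 - 5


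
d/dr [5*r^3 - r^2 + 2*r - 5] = 15*r^2 - 2*r + 2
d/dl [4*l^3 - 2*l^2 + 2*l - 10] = 12*l^2 - 4*l + 2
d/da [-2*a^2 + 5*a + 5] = 5 - 4*a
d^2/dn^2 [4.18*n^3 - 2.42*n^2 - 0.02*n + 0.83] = 25.08*n - 4.84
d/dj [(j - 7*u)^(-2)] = -2/(j - 7*u)^3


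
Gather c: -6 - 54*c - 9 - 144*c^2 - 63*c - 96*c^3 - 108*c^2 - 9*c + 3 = -96*c^3 - 252*c^2 - 126*c - 12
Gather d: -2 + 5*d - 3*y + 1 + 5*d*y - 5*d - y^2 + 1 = 5*d*y - y^2 - 3*y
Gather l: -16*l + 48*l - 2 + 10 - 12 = 32*l - 4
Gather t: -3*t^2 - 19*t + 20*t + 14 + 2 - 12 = -3*t^2 + t + 4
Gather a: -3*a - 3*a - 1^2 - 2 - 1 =-6*a - 4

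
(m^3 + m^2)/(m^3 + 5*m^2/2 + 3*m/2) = 2*m/(2*m + 3)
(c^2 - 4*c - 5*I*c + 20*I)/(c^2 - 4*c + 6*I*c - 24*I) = (c - 5*I)/(c + 6*I)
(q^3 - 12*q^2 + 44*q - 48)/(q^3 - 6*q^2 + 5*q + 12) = (q^2 - 8*q + 12)/(q^2 - 2*q - 3)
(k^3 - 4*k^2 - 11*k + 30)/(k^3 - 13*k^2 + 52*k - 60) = (k + 3)/(k - 6)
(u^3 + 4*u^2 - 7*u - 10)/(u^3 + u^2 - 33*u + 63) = (u^3 + 4*u^2 - 7*u - 10)/(u^3 + u^2 - 33*u + 63)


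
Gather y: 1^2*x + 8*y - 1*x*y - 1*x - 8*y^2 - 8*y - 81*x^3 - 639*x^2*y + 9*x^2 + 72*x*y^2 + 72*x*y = -81*x^3 + 9*x^2 + y^2*(72*x - 8) + y*(-639*x^2 + 71*x)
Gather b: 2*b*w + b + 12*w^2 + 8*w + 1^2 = b*(2*w + 1) + 12*w^2 + 8*w + 1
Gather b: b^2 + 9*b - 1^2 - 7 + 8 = b^2 + 9*b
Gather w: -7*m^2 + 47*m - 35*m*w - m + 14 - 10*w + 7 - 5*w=-7*m^2 + 46*m + w*(-35*m - 15) + 21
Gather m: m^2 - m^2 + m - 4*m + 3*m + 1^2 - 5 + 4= 0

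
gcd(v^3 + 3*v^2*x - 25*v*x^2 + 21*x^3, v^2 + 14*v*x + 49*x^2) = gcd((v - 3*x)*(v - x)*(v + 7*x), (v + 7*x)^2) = v + 7*x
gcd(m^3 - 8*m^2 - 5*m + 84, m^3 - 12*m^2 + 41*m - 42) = m - 7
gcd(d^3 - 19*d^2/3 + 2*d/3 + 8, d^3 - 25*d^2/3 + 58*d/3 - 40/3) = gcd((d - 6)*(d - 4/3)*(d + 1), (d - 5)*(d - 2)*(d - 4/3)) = d - 4/3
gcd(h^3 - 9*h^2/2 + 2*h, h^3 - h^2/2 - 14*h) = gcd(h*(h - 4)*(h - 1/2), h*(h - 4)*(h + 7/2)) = h^2 - 4*h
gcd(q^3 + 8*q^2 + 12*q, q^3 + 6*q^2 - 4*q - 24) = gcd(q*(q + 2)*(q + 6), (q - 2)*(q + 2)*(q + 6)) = q^2 + 8*q + 12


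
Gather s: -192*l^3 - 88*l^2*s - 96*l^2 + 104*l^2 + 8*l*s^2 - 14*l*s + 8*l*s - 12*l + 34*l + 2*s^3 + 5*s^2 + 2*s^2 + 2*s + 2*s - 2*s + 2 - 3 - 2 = -192*l^3 + 8*l^2 + 22*l + 2*s^3 + s^2*(8*l + 7) + s*(-88*l^2 - 6*l + 2) - 3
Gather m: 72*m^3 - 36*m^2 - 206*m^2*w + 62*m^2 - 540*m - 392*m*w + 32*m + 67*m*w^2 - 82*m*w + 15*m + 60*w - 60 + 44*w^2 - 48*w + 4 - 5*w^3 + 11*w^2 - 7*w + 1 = 72*m^3 + m^2*(26 - 206*w) + m*(67*w^2 - 474*w - 493) - 5*w^3 + 55*w^2 + 5*w - 55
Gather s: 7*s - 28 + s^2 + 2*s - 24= s^2 + 9*s - 52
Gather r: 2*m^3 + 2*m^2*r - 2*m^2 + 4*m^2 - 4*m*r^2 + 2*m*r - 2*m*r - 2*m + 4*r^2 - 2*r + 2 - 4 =2*m^3 + 2*m^2 - 2*m + r^2*(4 - 4*m) + r*(2*m^2 - 2) - 2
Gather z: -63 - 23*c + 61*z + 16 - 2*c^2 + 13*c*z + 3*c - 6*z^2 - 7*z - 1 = -2*c^2 - 20*c - 6*z^2 + z*(13*c + 54) - 48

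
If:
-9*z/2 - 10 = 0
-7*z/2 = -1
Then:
No Solution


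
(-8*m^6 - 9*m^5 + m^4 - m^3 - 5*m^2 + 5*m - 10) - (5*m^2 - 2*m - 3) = -8*m^6 - 9*m^5 + m^4 - m^3 - 10*m^2 + 7*m - 7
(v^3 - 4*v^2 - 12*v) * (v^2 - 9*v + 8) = v^5 - 13*v^4 + 32*v^3 + 76*v^2 - 96*v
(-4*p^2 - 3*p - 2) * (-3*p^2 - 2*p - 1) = 12*p^4 + 17*p^3 + 16*p^2 + 7*p + 2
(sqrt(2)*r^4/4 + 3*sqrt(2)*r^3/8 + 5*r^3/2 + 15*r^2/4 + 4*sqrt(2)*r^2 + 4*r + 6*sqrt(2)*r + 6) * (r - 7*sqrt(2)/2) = sqrt(2)*r^5/4 + 3*sqrt(2)*r^4/8 + 3*r^4/4 - 19*sqrt(2)*r^3/4 + 9*r^3/8 - 24*r^2 - 57*sqrt(2)*r^2/8 - 36*r - 14*sqrt(2)*r - 21*sqrt(2)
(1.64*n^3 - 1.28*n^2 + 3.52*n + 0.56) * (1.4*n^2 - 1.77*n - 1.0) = 2.296*n^5 - 4.6948*n^4 + 5.5536*n^3 - 4.1664*n^2 - 4.5112*n - 0.56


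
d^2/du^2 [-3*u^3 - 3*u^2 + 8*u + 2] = -18*u - 6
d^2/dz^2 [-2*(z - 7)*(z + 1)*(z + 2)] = 16 - 12*z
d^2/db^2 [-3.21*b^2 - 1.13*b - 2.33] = -6.42000000000000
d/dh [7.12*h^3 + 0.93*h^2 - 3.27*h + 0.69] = 21.36*h^2 + 1.86*h - 3.27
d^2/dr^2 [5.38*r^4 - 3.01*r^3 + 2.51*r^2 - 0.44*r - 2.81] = 64.56*r^2 - 18.06*r + 5.02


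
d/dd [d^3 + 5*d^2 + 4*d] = 3*d^2 + 10*d + 4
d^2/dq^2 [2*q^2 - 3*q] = 4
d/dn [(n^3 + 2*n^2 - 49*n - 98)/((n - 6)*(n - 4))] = (n^4 - 20*n^3 + 101*n^2 + 292*n - 2156)/(n^4 - 20*n^3 + 148*n^2 - 480*n + 576)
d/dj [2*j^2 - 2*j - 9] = 4*j - 2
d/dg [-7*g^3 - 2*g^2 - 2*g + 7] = -21*g^2 - 4*g - 2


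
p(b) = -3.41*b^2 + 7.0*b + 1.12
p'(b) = 7.0 - 6.82*b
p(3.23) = -11.85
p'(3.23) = -15.03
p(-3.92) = -78.72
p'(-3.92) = 33.73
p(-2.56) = -39.15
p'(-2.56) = 24.46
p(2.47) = -2.39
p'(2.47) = -9.85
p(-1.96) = -25.70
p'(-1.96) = 20.37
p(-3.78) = -74.06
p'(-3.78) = 32.78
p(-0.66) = -4.99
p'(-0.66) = 11.50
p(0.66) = 4.25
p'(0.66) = 2.50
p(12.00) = -405.92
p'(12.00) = -74.84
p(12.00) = -405.92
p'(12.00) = -74.84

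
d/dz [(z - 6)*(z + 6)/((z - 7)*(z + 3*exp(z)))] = (2*z*(z - 7)*(z + 3*exp(z)) - (z - 7)*(z - 6)*(z + 6)*(3*exp(z) + 1) - (z - 6)*(z + 6)*(z + 3*exp(z)))/((z - 7)^2*(z + 3*exp(z))^2)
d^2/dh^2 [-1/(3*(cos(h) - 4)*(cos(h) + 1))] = (4*sin(h)^4/3 - 9*sin(h)^2 - cos(h)/4 - 3*cos(3*h)/4 - 1)/((cos(h) - 4)^3*(cos(h) + 1)^3)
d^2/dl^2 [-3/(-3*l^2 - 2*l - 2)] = 6*(-9*l^2 - 6*l + 4*(3*l + 1)^2 - 6)/(3*l^2 + 2*l + 2)^3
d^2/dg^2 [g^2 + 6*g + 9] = 2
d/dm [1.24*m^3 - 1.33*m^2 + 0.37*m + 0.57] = 3.72*m^2 - 2.66*m + 0.37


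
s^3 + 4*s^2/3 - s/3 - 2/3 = (s - 2/3)*(s + 1)^2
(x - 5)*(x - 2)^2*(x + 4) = x^4 - 5*x^3 - 12*x^2 + 76*x - 80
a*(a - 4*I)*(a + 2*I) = a^3 - 2*I*a^2 + 8*a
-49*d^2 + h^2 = (-7*d + h)*(7*d + h)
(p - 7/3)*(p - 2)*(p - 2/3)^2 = p^4 - 17*p^3/3 + 98*p^2/9 - 220*p/27 + 56/27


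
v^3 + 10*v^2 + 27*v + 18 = (v + 1)*(v + 3)*(v + 6)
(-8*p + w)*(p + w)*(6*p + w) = -48*p^3 - 50*p^2*w - p*w^2 + w^3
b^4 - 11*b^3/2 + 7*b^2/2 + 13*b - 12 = (b - 4)*(b - 2)*(b - 1)*(b + 3/2)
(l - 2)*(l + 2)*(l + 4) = l^3 + 4*l^2 - 4*l - 16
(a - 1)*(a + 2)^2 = a^3 + 3*a^2 - 4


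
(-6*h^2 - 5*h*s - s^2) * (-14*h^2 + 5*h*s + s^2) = 84*h^4 + 40*h^3*s - 17*h^2*s^2 - 10*h*s^3 - s^4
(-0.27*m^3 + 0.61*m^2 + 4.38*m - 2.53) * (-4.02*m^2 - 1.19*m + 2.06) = 1.0854*m^5 - 2.1309*m^4 - 18.8897*m^3 + 6.215*m^2 + 12.0335*m - 5.2118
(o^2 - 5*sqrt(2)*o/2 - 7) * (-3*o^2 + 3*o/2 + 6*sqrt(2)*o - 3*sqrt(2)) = -3*o^4 + 3*o^3/2 + 27*sqrt(2)*o^3/2 - 27*sqrt(2)*o^2/4 - 9*o^2 - 42*sqrt(2)*o + 9*o/2 + 21*sqrt(2)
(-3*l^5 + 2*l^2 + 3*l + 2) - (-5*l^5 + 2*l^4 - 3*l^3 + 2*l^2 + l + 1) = 2*l^5 - 2*l^4 + 3*l^3 + 2*l + 1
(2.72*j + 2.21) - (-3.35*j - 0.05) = 6.07*j + 2.26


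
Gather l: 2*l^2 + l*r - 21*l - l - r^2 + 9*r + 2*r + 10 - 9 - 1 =2*l^2 + l*(r - 22) - r^2 + 11*r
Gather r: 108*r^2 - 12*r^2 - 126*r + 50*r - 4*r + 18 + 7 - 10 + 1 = 96*r^2 - 80*r + 16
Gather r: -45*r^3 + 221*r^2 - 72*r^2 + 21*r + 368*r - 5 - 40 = -45*r^3 + 149*r^2 + 389*r - 45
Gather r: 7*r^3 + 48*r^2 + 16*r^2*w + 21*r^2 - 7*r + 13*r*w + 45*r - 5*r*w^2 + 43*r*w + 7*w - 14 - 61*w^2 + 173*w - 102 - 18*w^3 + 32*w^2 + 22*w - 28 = 7*r^3 + r^2*(16*w + 69) + r*(-5*w^2 + 56*w + 38) - 18*w^3 - 29*w^2 + 202*w - 144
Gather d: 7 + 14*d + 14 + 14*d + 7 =28*d + 28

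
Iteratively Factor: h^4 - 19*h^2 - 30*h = (h + 2)*(h^3 - 2*h^2 - 15*h) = (h - 5)*(h + 2)*(h^2 + 3*h) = (h - 5)*(h + 2)*(h + 3)*(h)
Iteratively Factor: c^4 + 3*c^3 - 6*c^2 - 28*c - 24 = (c + 2)*(c^3 + c^2 - 8*c - 12) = (c - 3)*(c + 2)*(c^2 + 4*c + 4) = (c - 3)*(c + 2)^2*(c + 2)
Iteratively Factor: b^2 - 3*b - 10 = (b - 5)*(b + 2)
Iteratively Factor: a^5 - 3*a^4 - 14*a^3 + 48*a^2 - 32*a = (a)*(a^4 - 3*a^3 - 14*a^2 + 48*a - 32) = a*(a - 2)*(a^3 - a^2 - 16*a + 16) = a*(a - 4)*(a - 2)*(a^2 + 3*a - 4) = a*(a - 4)*(a - 2)*(a - 1)*(a + 4)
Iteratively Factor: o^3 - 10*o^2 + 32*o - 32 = (o - 4)*(o^2 - 6*o + 8) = (o - 4)*(o - 2)*(o - 4)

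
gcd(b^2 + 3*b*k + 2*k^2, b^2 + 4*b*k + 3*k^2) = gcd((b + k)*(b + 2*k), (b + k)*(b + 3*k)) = b + k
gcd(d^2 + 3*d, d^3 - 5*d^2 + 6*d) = d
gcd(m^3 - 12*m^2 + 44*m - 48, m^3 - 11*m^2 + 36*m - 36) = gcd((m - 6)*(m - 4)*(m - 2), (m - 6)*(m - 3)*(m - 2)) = m^2 - 8*m + 12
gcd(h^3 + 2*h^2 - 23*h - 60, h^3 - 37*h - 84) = h^2 + 7*h + 12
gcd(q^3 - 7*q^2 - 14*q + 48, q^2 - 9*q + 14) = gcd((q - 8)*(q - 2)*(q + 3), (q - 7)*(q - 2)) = q - 2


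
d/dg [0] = 0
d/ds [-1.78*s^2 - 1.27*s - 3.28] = -3.56*s - 1.27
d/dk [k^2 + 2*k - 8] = 2*k + 2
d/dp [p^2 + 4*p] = 2*p + 4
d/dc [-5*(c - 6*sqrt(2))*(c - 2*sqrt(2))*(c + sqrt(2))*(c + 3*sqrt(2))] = -20*c^3 + 60*sqrt(2)*c^2 + 340*c - 240*sqrt(2)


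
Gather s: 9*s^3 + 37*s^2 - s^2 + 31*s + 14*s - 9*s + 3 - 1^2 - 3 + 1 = 9*s^3 + 36*s^2 + 36*s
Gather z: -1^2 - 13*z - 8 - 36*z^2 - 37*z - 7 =-36*z^2 - 50*z - 16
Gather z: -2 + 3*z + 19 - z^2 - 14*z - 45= -z^2 - 11*z - 28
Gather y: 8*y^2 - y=8*y^2 - y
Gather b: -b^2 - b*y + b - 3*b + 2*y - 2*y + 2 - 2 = -b^2 + b*(-y - 2)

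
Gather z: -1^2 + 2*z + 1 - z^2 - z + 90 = -z^2 + z + 90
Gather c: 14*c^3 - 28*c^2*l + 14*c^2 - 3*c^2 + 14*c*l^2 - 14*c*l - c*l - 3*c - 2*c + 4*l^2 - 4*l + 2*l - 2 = 14*c^3 + c^2*(11 - 28*l) + c*(14*l^2 - 15*l - 5) + 4*l^2 - 2*l - 2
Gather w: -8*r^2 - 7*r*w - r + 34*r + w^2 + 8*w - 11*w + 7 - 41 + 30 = -8*r^2 + 33*r + w^2 + w*(-7*r - 3) - 4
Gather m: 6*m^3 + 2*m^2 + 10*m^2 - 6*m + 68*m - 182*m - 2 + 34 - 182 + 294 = 6*m^3 + 12*m^2 - 120*m + 144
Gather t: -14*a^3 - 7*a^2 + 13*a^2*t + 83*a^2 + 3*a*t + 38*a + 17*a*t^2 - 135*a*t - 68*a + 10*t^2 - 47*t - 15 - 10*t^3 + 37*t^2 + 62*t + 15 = -14*a^3 + 76*a^2 - 30*a - 10*t^3 + t^2*(17*a + 47) + t*(13*a^2 - 132*a + 15)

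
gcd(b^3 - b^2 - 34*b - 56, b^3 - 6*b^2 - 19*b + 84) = b^2 - 3*b - 28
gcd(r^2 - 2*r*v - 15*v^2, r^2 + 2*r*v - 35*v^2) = r - 5*v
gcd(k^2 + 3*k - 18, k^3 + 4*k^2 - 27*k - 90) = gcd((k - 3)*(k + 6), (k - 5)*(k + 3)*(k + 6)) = k + 6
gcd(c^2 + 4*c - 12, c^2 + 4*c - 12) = c^2 + 4*c - 12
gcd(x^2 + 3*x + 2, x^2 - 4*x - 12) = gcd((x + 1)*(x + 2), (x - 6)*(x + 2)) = x + 2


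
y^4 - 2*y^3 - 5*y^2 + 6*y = y*(y - 3)*(y - 1)*(y + 2)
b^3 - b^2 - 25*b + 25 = (b - 5)*(b - 1)*(b + 5)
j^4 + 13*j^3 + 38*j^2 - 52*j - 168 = (j - 2)*(j + 2)*(j + 6)*(j + 7)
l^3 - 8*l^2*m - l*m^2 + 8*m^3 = (l - 8*m)*(l - m)*(l + m)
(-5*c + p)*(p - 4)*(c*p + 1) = -5*c^2*p^2 + 20*c^2*p + c*p^3 - 4*c*p^2 - 5*c*p + 20*c + p^2 - 4*p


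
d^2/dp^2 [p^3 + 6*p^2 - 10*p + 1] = 6*p + 12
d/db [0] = 0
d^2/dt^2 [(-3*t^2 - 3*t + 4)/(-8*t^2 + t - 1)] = 4*(108*t^3 - 420*t^2 + 12*t + 17)/(512*t^6 - 192*t^5 + 216*t^4 - 49*t^3 + 27*t^2 - 3*t + 1)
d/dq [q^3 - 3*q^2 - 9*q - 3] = 3*q^2 - 6*q - 9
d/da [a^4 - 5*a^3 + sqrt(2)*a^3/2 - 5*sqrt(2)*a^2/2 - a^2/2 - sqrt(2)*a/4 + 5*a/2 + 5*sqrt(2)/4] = 4*a^3 - 15*a^2 + 3*sqrt(2)*a^2/2 - 5*sqrt(2)*a - a - sqrt(2)/4 + 5/2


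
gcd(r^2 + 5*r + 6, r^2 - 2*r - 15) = r + 3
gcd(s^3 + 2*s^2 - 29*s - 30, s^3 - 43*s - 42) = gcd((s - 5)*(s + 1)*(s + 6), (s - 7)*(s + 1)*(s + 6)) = s^2 + 7*s + 6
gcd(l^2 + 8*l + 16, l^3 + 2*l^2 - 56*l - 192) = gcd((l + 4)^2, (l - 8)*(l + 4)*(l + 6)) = l + 4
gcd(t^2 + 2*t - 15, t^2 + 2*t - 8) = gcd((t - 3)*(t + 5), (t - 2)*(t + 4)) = 1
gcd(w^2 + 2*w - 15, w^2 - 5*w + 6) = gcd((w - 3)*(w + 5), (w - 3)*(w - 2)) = w - 3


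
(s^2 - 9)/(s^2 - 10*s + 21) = (s + 3)/(s - 7)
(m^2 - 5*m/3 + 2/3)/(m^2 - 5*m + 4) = (m - 2/3)/(m - 4)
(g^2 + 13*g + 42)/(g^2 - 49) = (g + 6)/(g - 7)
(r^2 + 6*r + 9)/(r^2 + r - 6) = (r + 3)/(r - 2)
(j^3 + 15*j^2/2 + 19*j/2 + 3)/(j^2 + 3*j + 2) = (j^2 + 13*j/2 + 3)/(j + 2)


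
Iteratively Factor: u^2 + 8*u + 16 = (u + 4)*(u + 4)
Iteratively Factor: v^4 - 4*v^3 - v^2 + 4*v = (v - 4)*(v^3 - v) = (v - 4)*(v + 1)*(v^2 - v) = v*(v - 4)*(v + 1)*(v - 1)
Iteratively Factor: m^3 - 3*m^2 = (m)*(m^2 - 3*m) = m*(m - 3)*(m)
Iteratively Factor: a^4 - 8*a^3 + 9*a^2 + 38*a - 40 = (a + 2)*(a^3 - 10*a^2 + 29*a - 20) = (a - 4)*(a + 2)*(a^2 - 6*a + 5) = (a - 4)*(a - 1)*(a + 2)*(a - 5)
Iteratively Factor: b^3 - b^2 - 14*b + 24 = (b + 4)*(b^2 - 5*b + 6) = (b - 3)*(b + 4)*(b - 2)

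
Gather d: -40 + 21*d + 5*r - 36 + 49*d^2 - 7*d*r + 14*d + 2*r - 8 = 49*d^2 + d*(35 - 7*r) + 7*r - 84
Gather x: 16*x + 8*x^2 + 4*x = 8*x^2 + 20*x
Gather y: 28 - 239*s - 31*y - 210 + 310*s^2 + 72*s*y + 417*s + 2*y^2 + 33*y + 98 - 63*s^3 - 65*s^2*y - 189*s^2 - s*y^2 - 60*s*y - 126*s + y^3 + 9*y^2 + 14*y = -63*s^3 + 121*s^2 + 52*s + y^3 + y^2*(11 - s) + y*(-65*s^2 + 12*s + 16) - 84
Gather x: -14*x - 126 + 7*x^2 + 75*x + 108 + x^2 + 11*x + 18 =8*x^2 + 72*x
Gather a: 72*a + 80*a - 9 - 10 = 152*a - 19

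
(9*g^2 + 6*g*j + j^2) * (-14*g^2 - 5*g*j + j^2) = -126*g^4 - 129*g^3*j - 35*g^2*j^2 + g*j^3 + j^4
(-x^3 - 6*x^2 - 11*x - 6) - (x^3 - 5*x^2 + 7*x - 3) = -2*x^3 - x^2 - 18*x - 3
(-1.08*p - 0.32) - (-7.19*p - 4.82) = 6.11*p + 4.5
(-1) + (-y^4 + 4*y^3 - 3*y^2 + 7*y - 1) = -y^4 + 4*y^3 - 3*y^2 + 7*y - 2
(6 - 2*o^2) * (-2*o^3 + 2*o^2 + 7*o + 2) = 4*o^5 - 4*o^4 - 26*o^3 + 8*o^2 + 42*o + 12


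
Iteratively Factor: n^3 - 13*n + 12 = (n - 1)*(n^2 + n - 12) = (n - 1)*(n + 4)*(n - 3)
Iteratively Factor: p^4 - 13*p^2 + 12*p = (p)*(p^3 - 13*p + 12) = p*(p + 4)*(p^2 - 4*p + 3) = p*(p - 3)*(p + 4)*(p - 1)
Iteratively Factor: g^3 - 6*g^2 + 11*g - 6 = (g - 2)*(g^2 - 4*g + 3) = (g - 3)*(g - 2)*(g - 1)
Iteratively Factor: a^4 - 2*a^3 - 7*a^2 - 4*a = (a + 1)*(a^3 - 3*a^2 - 4*a) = (a + 1)^2*(a^2 - 4*a) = a*(a + 1)^2*(a - 4)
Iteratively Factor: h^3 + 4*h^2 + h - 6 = (h + 2)*(h^2 + 2*h - 3) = (h + 2)*(h + 3)*(h - 1)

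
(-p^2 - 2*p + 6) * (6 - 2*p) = 2*p^3 - 2*p^2 - 24*p + 36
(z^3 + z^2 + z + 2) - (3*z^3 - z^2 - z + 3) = -2*z^3 + 2*z^2 + 2*z - 1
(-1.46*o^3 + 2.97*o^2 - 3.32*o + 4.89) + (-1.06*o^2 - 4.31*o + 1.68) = -1.46*o^3 + 1.91*o^2 - 7.63*o + 6.57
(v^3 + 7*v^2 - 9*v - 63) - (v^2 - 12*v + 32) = v^3 + 6*v^2 + 3*v - 95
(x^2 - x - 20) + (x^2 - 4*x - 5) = 2*x^2 - 5*x - 25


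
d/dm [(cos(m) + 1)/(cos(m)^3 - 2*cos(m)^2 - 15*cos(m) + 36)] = (7*cos(m) + cos(2*m) + 18)*sin(m)/((cos(m) - 3)^3*(cos(m) + 4)^2)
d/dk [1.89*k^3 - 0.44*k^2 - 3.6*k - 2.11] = 5.67*k^2 - 0.88*k - 3.6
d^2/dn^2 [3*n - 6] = 0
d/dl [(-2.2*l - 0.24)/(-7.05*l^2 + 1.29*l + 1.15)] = (15.51*l^2 - 2.838*l - (2.2*l + 0.24)*(14.1*l - 1.29) - 2.53)/(-7.05*l^2 + 1.29*l + 1.15)^2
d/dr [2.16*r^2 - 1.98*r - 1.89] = 4.32*r - 1.98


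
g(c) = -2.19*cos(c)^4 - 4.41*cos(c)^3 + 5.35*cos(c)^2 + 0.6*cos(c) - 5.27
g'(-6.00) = 2.54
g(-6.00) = -5.53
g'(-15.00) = -7.36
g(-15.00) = -1.43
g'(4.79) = 1.34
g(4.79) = -5.19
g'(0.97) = -0.69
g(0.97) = -4.24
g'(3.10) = 0.61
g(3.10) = 1.69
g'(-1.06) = 1.44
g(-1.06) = -4.34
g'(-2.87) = -3.80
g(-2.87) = 1.17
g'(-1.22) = 2.22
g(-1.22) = -4.64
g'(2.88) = 3.67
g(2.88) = 1.21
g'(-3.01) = -1.90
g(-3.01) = 1.57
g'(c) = 8.76*sin(c)*cos(c)^3 + 13.23*sin(c)*cos(c)^2 - 10.7*sin(c)*cos(c) - 0.6*sin(c) = (8.76*cos(c)^3 + 13.23*cos(c)^2 - 10.7*cos(c) - 0.6)*sin(c)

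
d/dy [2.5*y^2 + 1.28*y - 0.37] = 5.0*y + 1.28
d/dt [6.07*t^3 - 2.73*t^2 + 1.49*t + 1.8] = 18.21*t^2 - 5.46*t + 1.49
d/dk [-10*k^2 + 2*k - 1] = 2 - 20*k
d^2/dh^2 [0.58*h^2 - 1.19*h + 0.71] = 1.16000000000000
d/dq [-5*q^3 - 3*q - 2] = -15*q^2 - 3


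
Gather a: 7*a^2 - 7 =7*a^2 - 7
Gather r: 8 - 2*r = 8 - 2*r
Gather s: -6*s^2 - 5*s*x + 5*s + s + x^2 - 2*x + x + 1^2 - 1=-6*s^2 + s*(6 - 5*x) + x^2 - x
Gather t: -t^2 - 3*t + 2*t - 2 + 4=-t^2 - t + 2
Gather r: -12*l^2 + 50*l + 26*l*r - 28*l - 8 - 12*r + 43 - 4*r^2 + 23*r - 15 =-12*l^2 + 22*l - 4*r^2 + r*(26*l + 11) + 20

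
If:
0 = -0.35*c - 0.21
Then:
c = -0.60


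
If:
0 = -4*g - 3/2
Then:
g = -3/8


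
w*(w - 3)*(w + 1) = w^3 - 2*w^2 - 3*w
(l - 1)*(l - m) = l^2 - l*m - l + m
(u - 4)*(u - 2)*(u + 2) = u^3 - 4*u^2 - 4*u + 16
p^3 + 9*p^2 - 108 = (p - 3)*(p + 6)^2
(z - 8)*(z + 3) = z^2 - 5*z - 24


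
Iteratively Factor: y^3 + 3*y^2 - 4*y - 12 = (y - 2)*(y^2 + 5*y + 6) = (y - 2)*(y + 3)*(y + 2)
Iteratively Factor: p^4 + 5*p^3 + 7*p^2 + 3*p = (p + 1)*(p^3 + 4*p^2 + 3*p) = p*(p + 1)*(p^2 + 4*p + 3) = p*(p + 1)*(p + 3)*(p + 1)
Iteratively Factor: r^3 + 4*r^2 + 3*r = (r + 3)*(r^2 + r) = r*(r + 3)*(r + 1)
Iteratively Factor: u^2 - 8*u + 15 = (u - 3)*(u - 5)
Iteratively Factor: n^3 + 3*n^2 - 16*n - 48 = (n - 4)*(n^2 + 7*n + 12) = (n - 4)*(n + 4)*(n + 3)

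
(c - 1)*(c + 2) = c^2 + c - 2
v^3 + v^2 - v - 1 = (v - 1)*(v + 1)^2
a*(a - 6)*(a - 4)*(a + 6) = a^4 - 4*a^3 - 36*a^2 + 144*a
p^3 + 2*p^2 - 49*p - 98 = (p - 7)*(p + 2)*(p + 7)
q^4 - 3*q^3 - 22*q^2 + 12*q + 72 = (q - 6)*(q - 2)*(q + 2)*(q + 3)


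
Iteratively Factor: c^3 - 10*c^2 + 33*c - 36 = (c - 3)*(c^2 - 7*c + 12) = (c - 3)^2*(c - 4)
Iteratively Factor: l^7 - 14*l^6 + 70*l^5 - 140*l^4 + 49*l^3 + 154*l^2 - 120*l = (l - 2)*(l^6 - 12*l^5 + 46*l^4 - 48*l^3 - 47*l^2 + 60*l) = (l - 2)*(l + 1)*(l^5 - 13*l^4 + 59*l^3 - 107*l^2 + 60*l) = (l - 2)*(l - 1)*(l + 1)*(l^4 - 12*l^3 + 47*l^2 - 60*l) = l*(l - 2)*(l - 1)*(l + 1)*(l^3 - 12*l^2 + 47*l - 60) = l*(l - 3)*(l - 2)*(l - 1)*(l + 1)*(l^2 - 9*l + 20) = l*(l - 4)*(l - 3)*(l - 2)*(l - 1)*(l + 1)*(l - 5)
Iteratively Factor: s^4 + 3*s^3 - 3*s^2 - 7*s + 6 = (s - 1)*(s^3 + 4*s^2 + s - 6) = (s - 1)*(s + 2)*(s^2 + 2*s - 3) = (s - 1)^2*(s + 2)*(s + 3)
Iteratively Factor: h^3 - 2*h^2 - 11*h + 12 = (h - 4)*(h^2 + 2*h - 3) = (h - 4)*(h + 3)*(h - 1)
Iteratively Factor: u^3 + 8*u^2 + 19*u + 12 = (u + 3)*(u^2 + 5*u + 4) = (u + 1)*(u + 3)*(u + 4)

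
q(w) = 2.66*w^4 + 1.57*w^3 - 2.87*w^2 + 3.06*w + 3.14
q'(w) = 10.64*w^3 + 4.71*w^2 - 5.74*w + 3.06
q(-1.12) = -1.91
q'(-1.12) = 0.45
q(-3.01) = 143.46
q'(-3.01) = -227.15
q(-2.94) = 128.17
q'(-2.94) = -209.74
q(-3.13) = 172.61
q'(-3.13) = -259.10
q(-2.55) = 63.11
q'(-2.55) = -128.10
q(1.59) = 24.06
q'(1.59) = 48.61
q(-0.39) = 1.48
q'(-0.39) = 5.38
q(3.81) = 620.48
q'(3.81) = 638.02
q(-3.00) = 141.20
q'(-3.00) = -224.61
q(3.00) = 244.34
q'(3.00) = 315.51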